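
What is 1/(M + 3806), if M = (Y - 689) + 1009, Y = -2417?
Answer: 1/1709 ≈ 0.00058514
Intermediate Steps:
M = -2097 (M = (-2417 - 689) + 1009 = -3106 + 1009 = -2097)
1/(M + 3806) = 1/(-2097 + 3806) = 1/1709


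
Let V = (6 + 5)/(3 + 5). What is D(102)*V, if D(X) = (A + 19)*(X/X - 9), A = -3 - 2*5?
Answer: -66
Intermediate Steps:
A = -13 (A = -3 - 10 = -13)
V = 11/8 ≈ 1.3750
D(X) = -48 (D(X) = (-13 + 19)*(X/X - 9) = 6*(1 - 9) = 6*(-8) = -48)
D(102)*V = -48*11/8 = -66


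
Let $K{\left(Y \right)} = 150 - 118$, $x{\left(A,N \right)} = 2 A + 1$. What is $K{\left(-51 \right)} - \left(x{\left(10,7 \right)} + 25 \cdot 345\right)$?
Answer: $-8614$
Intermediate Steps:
$x{\left(A,N \right)} = 1 + 2 A$
$K{\left(Y \right)} = 32$ ($K{\left(Y \right)} = 150 - 118 = 32$)
$K{\left(-51 \right)} - \left(x{\left(10,7 \right)} + 25 \cdot 345\right) = 32 - \left(\left(1 + 2 \cdot 10\right) + 25 \cdot 345\right) = 32 - \left(\left(1 + 20\right) + 8625\right) = 32 - \left(21 + 8625\right) = 32 - 8646 = -8614$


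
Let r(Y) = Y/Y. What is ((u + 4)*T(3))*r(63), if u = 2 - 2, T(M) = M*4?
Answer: 48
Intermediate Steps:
T(M) = 4*M
r(Y) = 1
u = 0
((u + 4)*T(3))*r(63) = ((0 + 4)*(4*3))*1 = (4*12)*1 = 48*1 = 48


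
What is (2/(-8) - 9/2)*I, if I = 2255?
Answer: -42845/4 ≈ -10711.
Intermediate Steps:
(2/(-8) - 9/2)*I = (2/(-8) - 9/2)*2255 = (2*(-1/8) - 9*1/2)*2255 = (-1/4 - 9/2)*2255 = -19/4*2255 = -42845/4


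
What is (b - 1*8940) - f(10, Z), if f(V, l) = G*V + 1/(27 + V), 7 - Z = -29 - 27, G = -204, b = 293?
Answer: -244460/37 ≈ -6607.0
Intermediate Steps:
Z = 63 (Z = 7 - (-29 - 27) = 7 - 1*(-56) = 7 + 56 = 63)
f(V, l) = 1/(27 + V) - 204*V (f(V, l) = -204*V + 1/(27 + V) = 1/(27 + V) - 204*V)
(b - 1*8940) - f(10, Z) = (293 - 1*8940) - (1 - 5508*10 - 204*10²)/(27 + 10) = (293 - 8940) - (1 - 55080 - 204*100)/37 = -8647 - (1 - 55080 - 20400)/37 = -8647 - (-75479)/37 = -8647 - 1*(-75479/37) = -8647 + 75479/37 = -244460/37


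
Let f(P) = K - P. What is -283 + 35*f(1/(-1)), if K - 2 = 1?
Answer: -143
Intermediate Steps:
K = 3 (K = 2 + 1 = 3)
f(P) = 3 - P
-283 + 35*f(1/(-1)) = -283 + 35*(3 - 1/(-1)) = -283 + 35*(3 - 1*(-1)) = -283 + 35*(3 + 1) = -283 + 35*4 = -283 + 140 = -143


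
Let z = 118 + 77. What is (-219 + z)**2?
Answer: 576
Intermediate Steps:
z = 195
(-219 + z)**2 = (-219 + 195)**2 = (-24)**2 = 576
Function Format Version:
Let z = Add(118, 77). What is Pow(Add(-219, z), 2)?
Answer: 576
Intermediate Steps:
z = 195
Pow(Add(-219, z), 2) = Pow(Add(-219, 195), 2) = Pow(-24, 2) = 576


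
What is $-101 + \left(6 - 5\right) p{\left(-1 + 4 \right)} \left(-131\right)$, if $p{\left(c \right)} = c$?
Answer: $-494$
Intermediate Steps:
$-101 + \left(6 - 5\right) p{\left(-1 + 4 \right)} \left(-131\right) = -101 + \left(6 - 5\right) \left(-1 + 4\right) \left(-131\right) = -101 + 1 \cdot 3 \left(-131\right) = -101 + 3 \left(-131\right) = -101 - 393 = -494$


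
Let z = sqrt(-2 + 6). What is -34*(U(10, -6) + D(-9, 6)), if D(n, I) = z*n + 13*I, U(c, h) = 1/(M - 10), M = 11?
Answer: -2074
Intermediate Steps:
z = 2 (z = sqrt(4) = 2)
U(c, h) = 1 (U(c, h) = 1/(11 - 10) = 1/1 = 1)
D(n, I) = 2*n + 13*I
-34*(U(10, -6) + D(-9, 6)) = -34*(1 + (2*(-9) + 13*6)) = -34*(1 + (-18 + 78)) = -34*(1 + 60) = -34*61 = -2074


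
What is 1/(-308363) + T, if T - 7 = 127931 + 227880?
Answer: 109721105933/308363 ≈ 3.5582e+5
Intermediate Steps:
T = 355818 (T = 7 + (127931 + 227880) = 7 + 355811 = 355818)
1/(-308363) + T = 1/(-308363) + 355818 = -1/308363 + 355818 = 109721105933/308363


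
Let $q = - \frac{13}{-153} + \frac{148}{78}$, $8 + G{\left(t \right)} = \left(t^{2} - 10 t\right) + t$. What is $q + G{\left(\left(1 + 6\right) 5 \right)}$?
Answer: $\frac{1798021}{1989} \approx 903.98$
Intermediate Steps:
$G{\left(t \right)} = -8 + t^{2} - 9 t$ ($G{\left(t \right)} = -8 + \left(\left(t^{2} - 10 t\right) + t\right) = -8 + \left(t^{2} - 9 t\right) = -8 + t^{2} - 9 t$)
$q = \frac{3943}{1989}$ ($q = \left(-13\right) \left(- \frac{1}{153}\right) + 148 \cdot \frac{1}{78} = \frac{13}{153} + \frac{74}{39} = \frac{3943}{1989} \approx 1.9824$)
$q + G{\left(\left(1 + 6\right) 5 \right)} = \frac{3943}{1989} - \left(8 - 25 \left(1 + 6\right)^{2} + 9 \left(1 + 6\right) 5\right) = \frac{3943}{1989} - \left(8 - 1225 + 9 \cdot 7 \cdot 5\right) = \frac{3943}{1989} - \left(323 - 1225\right) = \frac{3943}{1989} - -902 = \frac{3943}{1989} + 902 = \frac{1798021}{1989}$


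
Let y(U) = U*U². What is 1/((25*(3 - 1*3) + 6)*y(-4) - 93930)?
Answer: -1/94314 ≈ -1.0603e-5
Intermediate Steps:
y(U) = U³
1/((25*(3 - 1*3) + 6)*y(-4) - 93930) = 1/((25*(3 - 1*3) + 6)*(-4)³ - 93930) = 1/((25*(3 - 3) + 6)*(-64) - 93930) = 1/((25*0 + 6)*(-64) - 93930) = 1/((0 + 6)*(-64) - 93930) = 1/(6*(-64) - 93930) = 1/(-384 - 93930) = 1/(-94314) = -1/94314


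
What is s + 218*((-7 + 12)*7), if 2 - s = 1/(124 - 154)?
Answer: 228961/30 ≈ 7632.0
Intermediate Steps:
s = 61/30 (s = 2 - 1/(124 - 154) = 2 - 1/(-30) = 2 - 1*(-1/30) = 2 + 1/30 = 61/30 ≈ 2.0333)
s + 218*((-7 + 12)*7) = 61/30 + 218*((-7 + 12)*7) = 61/30 + 218*(5*7) = 61/30 + 218*35 = 61/30 + 7630 = 228961/30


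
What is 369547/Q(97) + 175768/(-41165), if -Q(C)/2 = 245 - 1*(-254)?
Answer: -15387818719/41082670 ≈ -374.56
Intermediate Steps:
Q(C) = -998 (Q(C) = -2*(245 - 1*(-254)) = -2*(245 + 254) = -2*499 = -998)
369547/Q(97) + 175768/(-41165) = 369547/(-998) + 175768/(-41165) = 369547*(-1/998) + 175768*(-1/41165) = -369547/998 - 175768/41165 = -15387818719/41082670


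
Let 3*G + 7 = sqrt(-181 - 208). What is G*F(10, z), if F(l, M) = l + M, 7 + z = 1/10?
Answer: -217/30 + 31*I*sqrt(389)/30 ≈ -7.2333 + 20.381*I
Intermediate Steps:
z = -69/10 (z = -7 + 1/10 = -69/10 ≈ -6.9000)
F(l, M) = M + l
G = -7/3 + I*sqrt(389)/3 (G = -7/3 + sqrt(-181 - 208)/3 = -7/3 + sqrt(-389)/3 = -7/3 + (I*sqrt(389))/3 = -7/3 + I*sqrt(389)/3 ≈ -2.3333 + 6.5744*I)
G*F(10, z) = (-7/3 + I*sqrt(389)/3)*(-69/10 + 10) = (-7/3 + I*sqrt(389)/3)*(31/10) = -217/30 + 31*I*sqrt(389)/30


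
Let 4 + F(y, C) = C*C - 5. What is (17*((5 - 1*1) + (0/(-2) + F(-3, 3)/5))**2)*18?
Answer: 4896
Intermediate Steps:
F(y, C) = -9 + C**2 (F(y, C) = -4 + (C*C - 5) = -4 + (C**2 - 5) = -4 + (-5 + C**2) = -9 + C**2)
(17*((5 - 1*1) + (0/(-2) + F(-3, 3)/5))**2)*18 = (17*((5 - 1*1) + (0/(-2) + (-9 + 3**2)/5))**2)*18 = (17*((5 - 1) + (0*(-1/2) + (-9 + 9)*(1/5)))**2)*18 = (17*(4 + (0 + 0*(1/5)))**2)*18 = (17*(4 + (0 + 0))**2)*18 = (17*(4 + 0)**2)*18 = (17*4**2)*18 = (17*16)*18 = 272*18 = 4896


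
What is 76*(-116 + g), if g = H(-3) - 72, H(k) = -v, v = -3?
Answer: -14060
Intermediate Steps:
H(k) = 3 (H(k) = -1*(-3) = 3)
g = -69 (g = 3 - 72 = -69)
76*(-116 + g) = 76*(-116 - 69) = 76*(-185) = -14060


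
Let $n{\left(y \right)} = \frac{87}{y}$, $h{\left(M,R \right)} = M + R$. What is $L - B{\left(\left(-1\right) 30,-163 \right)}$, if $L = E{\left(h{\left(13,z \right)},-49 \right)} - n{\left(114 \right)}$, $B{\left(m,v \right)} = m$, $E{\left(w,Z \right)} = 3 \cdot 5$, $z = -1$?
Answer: $\frac{1681}{38} \approx 44.237$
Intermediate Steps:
$E{\left(w,Z \right)} = 15$
$L = \frac{541}{38}$ ($L = 15 - \frac{87}{114} = 15 - 87 \cdot \frac{1}{114} = 15 - \frac{29}{38} = \frac{541}{38} \approx 14.237$)
$L - B{\left(\left(-1\right) 30,-163 \right)} = \frac{541}{38} - \left(-1\right) 30 = \frac{541}{38} - -30 = \frac{541}{38} + 30 = \frac{1681}{38}$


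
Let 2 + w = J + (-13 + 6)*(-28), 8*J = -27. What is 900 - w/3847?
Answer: 27696875/30776 ≈ 899.95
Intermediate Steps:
J = -27/8 (J = (⅛)*(-27) = -27/8 ≈ -3.3750)
w = 1525/8 (w = -2 + (-27/8 + (-13 + 6)*(-28)) = -2 + (-27/8 - 7*(-28)) = -2 + (-27/8 + 196) = -2 + 1541/8 = 1525/8 ≈ 190.63)
900 - w/3847 = 900 - 1525/(8*3847) = 900 - 1*1525/30776 = 900 - 1525/30776 = 27696875/30776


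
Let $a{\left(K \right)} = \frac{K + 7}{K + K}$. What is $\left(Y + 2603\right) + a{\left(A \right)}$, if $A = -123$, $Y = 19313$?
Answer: $\frac{2695726}{123} \approx 21916.0$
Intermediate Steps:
$a{\left(K \right)} = \frac{7 + K}{2 K}$
$\left(Y + 2603\right) + a{\left(A \right)} = \left(19313 + 2603\right) + \frac{7 - 123}{2 \left(-123\right)} = 21916 + \frac{1}{2} \left(- \frac{1}{123}\right) \left(-116\right) = 21916 + \frac{58}{123} = \frac{2695726}{123}$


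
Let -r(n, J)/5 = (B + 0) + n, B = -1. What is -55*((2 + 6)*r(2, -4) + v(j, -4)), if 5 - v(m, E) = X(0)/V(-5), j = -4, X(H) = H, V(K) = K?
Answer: 1925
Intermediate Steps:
v(m, E) = 5 (v(m, E) = 5 - 0/(-5) = 5 - 0*(-1)/5 = 5 - 1*0 = 5 + 0 = 5)
r(n, J) = 5 - 5*n (r(n, J) = -5*((-1 + 0) + n) = -5*(-1 + n) = 5 - 5*n)
-55*((2 + 6)*r(2, -4) + v(j, -4)) = -55*((2 + 6)*(5 - 5*2) + 5) = -55*(8*(5 - 10) + 5) = -55*(8*(-5) + 5) = -55*(-40 + 5) = -55*(-35) = 1925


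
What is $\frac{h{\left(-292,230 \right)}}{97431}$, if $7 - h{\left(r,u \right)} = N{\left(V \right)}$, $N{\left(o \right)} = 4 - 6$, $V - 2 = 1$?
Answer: $\frac{3}{32477} \approx 9.2373 \cdot 10^{-5}$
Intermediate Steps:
$V = 3$ ($V = 2 + 1 = 3$)
$N{\left(o \right)} = -2$
$h{\left(r,u \right)} = 9$ ($h{\left(r,u \right)} = 7 - -2 = 7 + 2 = 9$)
$\frac{h{\left(-292,230 \right)}}{97431} = \frac{9}{97431} = 9 \cdot \frac{1}{97431} = \frac{3}{32477}$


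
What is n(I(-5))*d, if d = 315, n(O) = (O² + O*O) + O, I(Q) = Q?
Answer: 14175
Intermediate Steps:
n(O) = O + 2*O² (n(O) = (O² + O²) + O = 2*O² + O = O + 2*O²)
n(I(-5))*d = -5*(1 + 2*(-5))*315 = -5*(1 - 10)*315 = -5*(-9)*315 = 45*315 = 14175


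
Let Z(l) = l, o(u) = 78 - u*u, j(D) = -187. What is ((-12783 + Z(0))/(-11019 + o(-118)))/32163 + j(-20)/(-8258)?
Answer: 49885210693/2201398357570 ≈ 0.022661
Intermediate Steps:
o(u) = 78 - u²
((-12783 + Z(0))/(-11019 + o(-118)))/32163 + j(-20)/(-8258) = ((-12783 + 0)/(-11019 + (78 - 1*(-118)²)))/32163 - 187/(-8258) = -12783/(-11019 + (78 - 1*13924))*(1/32163) - 187*(-1/8258) = -12783/(-11019 + (78 - 13924))*(1/32163) + 187/8258 = -12783/(-11019 - 13846)*(1/32163) + 187/8258 = -12783/(-24865)*(1/32163) + 187/8258 = -12783*(-1/24865)*(1/32163) + 187/8258 = (12783/24865)*(1/32163) + 187/8258 = 4261/266577665 + 187/8258 = 49885210693/2201398357570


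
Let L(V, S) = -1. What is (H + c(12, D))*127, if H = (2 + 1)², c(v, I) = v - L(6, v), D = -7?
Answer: 2794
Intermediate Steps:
c(v, I) = 1 + v (c(v, I) = v - 1*(-1) = v + 1 = 1 + v)
H = 9 (H = 3² = 9)
(H + c(12, D))*127 = (9 + (1 + 12))*127 = (9 + 13)*127 = 22*127 = 2794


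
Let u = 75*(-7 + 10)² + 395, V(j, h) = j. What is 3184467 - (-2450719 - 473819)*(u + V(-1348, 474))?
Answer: -809837097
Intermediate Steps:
u = 1070 (u = 75*3² + 395 = 75*9 + 395 = 675 + 395 = 1070)
3184467 - (-2450719 - 473819)*(u + V(-1348, 474)) = 3184467 - (-2450719 - 473819)*(1070 - 1348) = 3184467 - (-2924538)*(-278) = 3184467 - 1*813021564 = 3184467 - 813021564 = -809837097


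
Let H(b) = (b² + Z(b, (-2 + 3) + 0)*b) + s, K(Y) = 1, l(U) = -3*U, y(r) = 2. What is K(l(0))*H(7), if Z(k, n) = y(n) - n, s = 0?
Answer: 56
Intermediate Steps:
Z(k, n) = 2 - n
H(b) = b + b² (H(b) = (b² + (2 - ((-2 + 3) + 0))*b) + 0 = (b² + (2 - (1 + 0))*b) + 0 = (b² + (2 - 1*1)*b) + 0 = (b² + (2 - 1)*b) + 0 = (b² + 1*b) + 0 = (b² + b) + 0 = (b + b²) + 0 = b + b²)
K(l(0))*H(7) = 1*(7*(1 + 7)) = 1*(7*8) = 1*56 = 56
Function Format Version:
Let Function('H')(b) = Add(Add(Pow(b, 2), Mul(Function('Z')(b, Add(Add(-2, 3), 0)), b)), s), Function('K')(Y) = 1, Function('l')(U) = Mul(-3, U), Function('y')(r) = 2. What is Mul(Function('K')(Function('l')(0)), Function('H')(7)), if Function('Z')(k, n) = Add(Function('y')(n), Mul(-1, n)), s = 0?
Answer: 56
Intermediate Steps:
Function('Z')(k, n) = Add(2, Mul(-1, n))
Function('H')(b) = Add(b, Pow(b, 2)) (Function('H')(b) = Add(Add(Pow(b, 2), Mul(Add(2, Mul(-1, Add(Add(-2, 3), 0))), b)), 0) = Add(Add(Pow(b, 2), Mul(Add(2, Mul(-1, Add(1, 0))), b)), 0) = Add(Add(Pow(b, 2), Mul(Add(2, Mul(-1, 1)), b)), 0) = Add(Add(Pow(b, 2), Mul(Add(2, -1), b)), 0) = Add(Add(Pow(b, 2), Mul(1, b)), 0) = Add(Add(Pow(b, 2), b), 0) = Add(Add(b, Pow(b, 2)), 0) = Add(b, Pow(b, 2)))
Mul(Function('K')(Function('l')(0)), Function('H')(7)) = Mul(1, Mul(7, Add(1, 7))) = Mul(1, Mul(7, 8)) = Mul(1, 56) = 56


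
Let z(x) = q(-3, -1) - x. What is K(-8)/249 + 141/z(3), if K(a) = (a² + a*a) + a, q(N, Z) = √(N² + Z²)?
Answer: 35149/83 + 141*√10 ≈ 869.36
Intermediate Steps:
K(a) = a + 2*a² (K(a) = (a² + a²) + a = 2*a² + a = a + 2*a²)
z(x) = √10 - x (z(x) = √((-3)² + (-1)²) - x = √(9 + 1) - x = √10 - x)
K(-8)/249 + 141/z(3) = -8*(1 + 2*(-8))/249 + 141/(√10 - 1*3) = -8*(1 - 16)*(1/249) + 141/(√10 - 3) = -8*(-15)*(1/249) + 141/(-3 + √10) = 120*(1/249) + 141/(-3 + √10) = 40/83 + 141/(-3 + √10)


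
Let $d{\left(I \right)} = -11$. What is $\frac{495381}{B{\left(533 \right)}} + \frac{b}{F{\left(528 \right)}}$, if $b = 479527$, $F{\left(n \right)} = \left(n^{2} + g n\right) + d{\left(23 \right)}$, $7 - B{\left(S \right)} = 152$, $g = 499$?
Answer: $- \frac{53709667786}{15725105} \approx -3415.5$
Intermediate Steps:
$B{\left(S \right)} = -145$ ($B{\left(S \right)} = 7 - 152 = -145$)
$F{\left(n \right)} = -11 + n^{2} + 499 n$ ($F{\left(n \right)} = \left(n^{2} + 499 n\right) - 11 = -11 + n^{2} + 499 n$)
$\frac{495381}{B{\left(533 \right)}} + \frac{b}{F{\left(528 \right)}} = \frac{495381}{-145} + \frac{479527}{-11 + 528^{2} + 499 \cdot 528} = 495381 \left(- \frac{1}{145}\right) + \frac{479527}{-11 + 278784 + 263472} = - \frac{495381}{145} + \frac{479527}{542245} = - \frac{53709667786}{15725105}$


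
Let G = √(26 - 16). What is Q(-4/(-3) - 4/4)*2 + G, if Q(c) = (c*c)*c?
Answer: 2/27 + √10 ≈ 3.2364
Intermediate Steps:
G = √10 ≈ 3.1623
Q(c) = c³ (Q(c) = c²*c = c³)
Q(-4/(-3) - 4/4)*2 + G = (-4/(-3) - 4/4)³*2 + √10 = (-4*(-⅓) - 4*¼)³*2 + √10 = (4/3 - 1)³*2 + √10 = (⅓)³*2 + √10 = (1/27)*2 + √10 = 2/27 + √10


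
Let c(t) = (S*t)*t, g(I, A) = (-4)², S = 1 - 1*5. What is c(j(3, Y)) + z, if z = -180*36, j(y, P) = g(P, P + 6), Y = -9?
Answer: -7504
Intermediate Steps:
S = -4 (S = 1 - 5 = -4)
g(I, A) = 16
j(y, P) = 16
z = -6480
c(t) = -4*t² (c(t) = (-4*t)*t = -4*t²)
c(j(3, Y)) + z = -4*16² - 6480 = -4*256 - 6480 = -1024 - 6480 = -7504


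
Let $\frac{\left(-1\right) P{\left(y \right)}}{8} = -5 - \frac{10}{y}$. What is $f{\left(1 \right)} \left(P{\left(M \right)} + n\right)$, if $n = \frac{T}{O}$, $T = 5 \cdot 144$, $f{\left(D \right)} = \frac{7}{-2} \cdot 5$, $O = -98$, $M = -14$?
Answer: $- \frac{3300}{7} \approx -471.43$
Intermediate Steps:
$f{\left(D \right)} = - \frac{35}{2}$ ($f{\left(D \right)} = 7 \left(- \frac{1}{2}\right) 5 = \left(- \frac{7}{2}\right) 5 = - \frac{35}{2}$)
$T = 720$
$P{\left(y \right)} = 40 + \frac{80}{y}$ ($P{\left(y \right)} = - 8 \left(-5 - \frac{10}{y}\right) = 40 + \frac{80}{y}$)
$n = - \frac{360}{49}$ ($n = \frac{720}{-98} = 720 \left(- \frac{1}{98}\right) = - \frac{360}{49} \approx -7.3469$)
$f{\left(1 \right)} \left(P{\left(M \right)} + n\right) = - \frac{35 \left(\left(40 + \frac{80}{-14}\right) - \frac{360}{49}\right)}{2} = - \frac{35 \left(\left(40 + 80 \left(- \frac{1}{14}\right)\right) - \frac{360}{49}\right)}{2} = - \frac{35 \left(\left(40 - \frac{40}{7}\right) - \frac{360}{49}\right)}{2} = - \frac{35 \left(\frac{240}{7} - \frac{360}{49}\right)}{2} = \left(- \frac{35}{2}\right) \frac{1320}{49} = - \frac{3300}{7}$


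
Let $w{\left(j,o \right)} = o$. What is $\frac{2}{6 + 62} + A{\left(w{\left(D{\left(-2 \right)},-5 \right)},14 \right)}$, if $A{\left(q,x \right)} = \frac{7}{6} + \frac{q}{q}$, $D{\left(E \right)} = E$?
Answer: $\frac{112}{51} \approx 2.1961$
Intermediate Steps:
$A{\left(q,x \right)} = \frac{13}{6}$ ($A{\left(q,x \right)} = 7 \cdot \frac{1}{6} + 1 = \frac{7}{6} + 1 = \frac{13}{6}$)
$\frac{2}{6 + 62} + A{\left(w{\left(D{\left(-2 \right)},-5 \right)},14 \right)} = \frac{2}{6 + 62} + \frac{13}{6} = \frac{2}{68} + \frac{13}{6} = 2 \cdot \frac{1}{68} + \frac{13}{6} = \frac{1}{34} + \frac{13}{6} = \frac{112}{51}$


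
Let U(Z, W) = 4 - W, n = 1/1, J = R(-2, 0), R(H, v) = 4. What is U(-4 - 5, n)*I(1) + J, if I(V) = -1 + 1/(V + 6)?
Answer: 10/7 ≈ 1.4286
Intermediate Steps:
J = 4
I(V) = -1 + 1/(6 + V)
n = 1 (n = 1*1 = 1)
U(-4 - 5, n)*I(1) + J = (4 - 1*1)*((-5 - 1*1)/(6 + 1)) + 4 = (4 - 1)*((-5 - 1)/7) + 4 = 3*((1/7)*(-6)) + 4 = 3*(-6/7) + 4 = -18/7 + 4 = 10/7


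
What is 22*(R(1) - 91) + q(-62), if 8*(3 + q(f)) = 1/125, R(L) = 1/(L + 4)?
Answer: -2000599/1000 ≈ -2000.6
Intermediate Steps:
R(L) = 1/(4 + L)
q(f) = -2999/1000 (q(f) = -3 + (1/8)/125 = -3 + (1/8)*(1/125) = -3 + 1/1000 = -2999/1000)
22*(R(1) - 91) + q(-62) = 22*(1/(4 + 1) - 91) - 2999/1000 = 22*(1/5 - 91) - 2999/1000 = 22*(-454/5) - 2999/1000 = -9988/5 - 2999/1000 = -2000599/1000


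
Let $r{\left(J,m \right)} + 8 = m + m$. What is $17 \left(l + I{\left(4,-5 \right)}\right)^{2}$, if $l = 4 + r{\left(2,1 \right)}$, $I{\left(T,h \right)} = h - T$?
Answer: $2057$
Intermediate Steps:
$r{\left(J,m \right)} = -8 + 2 m$ ($r{\left(J,m \right)} = -8 + \left(m + m\right) = -8 + 2 m$)
$l = -2$ ($l = 4 + \left(-8 + 2 \cdot 1\right) = 4 + \left(-8 + 2\right) = 4 - 6 = -2$)
$17 \left(l + I{\left(4,-5 \right)}\right)^{2} = 17 \left(-2 - 9\right)^{2} = 17 \left(-11\right)^{2} = 17 \cdot 121 = 2057$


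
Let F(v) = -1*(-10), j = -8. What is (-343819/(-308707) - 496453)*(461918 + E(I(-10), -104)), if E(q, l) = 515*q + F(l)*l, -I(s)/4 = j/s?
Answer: -10054392933590280/44101 ≈ -2.2799e+11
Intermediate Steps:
F(v) = 10
I(s) = 32/s (I(s) = -(-32)/s = 32/s)
E(q, l) = 10*l + 515*q (E(q, l) = 515*q + 10*l = 10*l + 515*q)
(-343819/(-308707) - 496453)*(461918 + E(I(-10), -104)) = (-343819/(-308707) - 496453)*(461918 + (10*(-104) + 515*(32/(-10)))) = (-343819*(-1/308707) - 496453)*(461918 + (-1040 + 515*(32*(-⅒)))) = (49117/44101 - 496453)*(461918 + (-1040 + 515*(-16/5))) = -21894024636*(461918 + (-1040 - 1648))/44101 = -21894024636*(461918 - 2688)/44101 = -21894024636/44101*459230 = -10054392933590280/44101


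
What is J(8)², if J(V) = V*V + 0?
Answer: 4096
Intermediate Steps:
J(V) = V² (J(V) = V² + 0 = V²)
J(8)² = (8²)² = 64² = 4096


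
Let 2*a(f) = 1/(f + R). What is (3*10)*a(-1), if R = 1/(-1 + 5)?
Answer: -20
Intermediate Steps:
R = ¼ (R = 1/4 = ¼ ≈ 0.25000)
a(f) = 1/(2*(¼ + f)) (a(f) = 1/(2*(f + ¼)) = 1/(2*(¼ + f)))
(3*10)*a(-1) = (3*10)*(2/(1 + 4*(-1))) = 30*(2/(1 - 4)) = 30*(2/(-3)) = 30*(2*(-⅓)) = 30*(-⅔) = -20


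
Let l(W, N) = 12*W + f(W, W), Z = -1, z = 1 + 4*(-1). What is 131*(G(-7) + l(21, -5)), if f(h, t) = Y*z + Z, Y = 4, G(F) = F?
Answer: 30392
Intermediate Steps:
z = -3 (z = 1 - 4 = -3)
f(h, t) = -13 (f(h, t) = 4*(-3) - 1 = -12 - 1 = -13)
l(W, N) = -13 + 12*W (l(W, N) = 12*W - 13 = -13 + 12*W)
131*(G(-7) + l(21, -5)) = 131*(-7 + (-13 + 12*21)) = 131*(-7 + (-13 + 252)) = 131*(-7 + 239) = 131*232 = 30392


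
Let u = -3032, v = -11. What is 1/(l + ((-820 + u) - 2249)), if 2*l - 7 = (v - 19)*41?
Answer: -2/13425 ≈ -0.00014898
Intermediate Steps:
l = -1223/2 (l = 7/2 + ((-11 - 19)*41)/2 = 7/2 + (-30*41)/2 = 7/2 + (1/2)*(-1230) = 7/2 - 615 = -1223/2 ≈ -611.50)
1/(l + ((-820 + u) - 2249)) = 1/(-1223/2 + ((-820 - 3032) - 2249)) = 1/(-1223/2 + (-3852 - 2249)) = 1/(-1223/2 - 6101) = 1/(-13425/2) = -2/13425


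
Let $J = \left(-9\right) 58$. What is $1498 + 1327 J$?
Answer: $-691196$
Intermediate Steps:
$J = -522$
$1498 + 1327 J = 1498 + 1327 \left(-522\right) = 1498 - 692694 = -691196$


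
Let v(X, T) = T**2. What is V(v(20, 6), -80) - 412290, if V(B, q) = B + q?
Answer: -412334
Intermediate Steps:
V(v(20, 6), -80) - 412290 = (6**2 - 80) - 412290 = (36 - 80) - 412290 = -44 - 412290 = -412334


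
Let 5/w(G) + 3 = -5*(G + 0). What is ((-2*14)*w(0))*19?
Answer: 2660/3 ≈ 886.67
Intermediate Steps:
w(G) = 5/(-3 - 5*G) (w(G) = 5/(-3 - 5*(G + 0)) = 5/(-3 - 5*G))
((-2*14)*w(0))*19 = ((-2*14)*(-5/(3 + 5*0)))*19 = -(-140)/(3 + 0)*19 = -(-140)/3*19 = -28*(-5/3)*19 = (140/3)*19 = 2660/3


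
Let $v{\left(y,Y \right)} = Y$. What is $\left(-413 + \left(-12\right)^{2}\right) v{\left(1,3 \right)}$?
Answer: $-807$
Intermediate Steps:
$\left(-413 + \left(-12\right)^{2}\right) v{\left(1,3 \right)} = \left(-413 + \left(-12\right)^{2}\right) 3 = \left(-413 + 144\right) 3 = \left(-269\right) 3 = -807$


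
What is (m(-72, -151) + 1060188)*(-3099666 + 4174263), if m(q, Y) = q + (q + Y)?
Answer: 1138957838121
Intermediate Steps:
m(q, Y) = Y + 2*q (m(q, Y) = q + (Y + q) = Y + 2*q)
(m(-72, -151) + 1060188)*(-3099666 + 4174263) = ((-151 + 2*(-72)) + 1060188)*(-3099666 + 4174263) = ((-151 - 144) + 1060188)*1074597 = (-295 + 1060188)*1074597 = 1059893*1074597 = 1138957838121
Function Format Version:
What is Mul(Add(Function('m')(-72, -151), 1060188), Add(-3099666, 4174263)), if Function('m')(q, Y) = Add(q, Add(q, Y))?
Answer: 1138957838121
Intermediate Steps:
Function('m')(q, Y) = Add(Y, Mul(2, q)) (Function('m')(q, Y) = Add(q, Add(Y, q)) = Add(Y, Mul(2, q)))
Mul(Add(Function('m')(-72, -151), 1060188), Add(-3099666, 4174263)) = Mul(Add(Add(-151, Mul(2, -72)), 1060188), Add(-3099666, 4174263)) = Mul(Add(Add(-151, -144), 1060188), 1074597) = Mul(Add(-295, 1060188), 1074597) = Mul(1059893, 1074597) = 1138957838121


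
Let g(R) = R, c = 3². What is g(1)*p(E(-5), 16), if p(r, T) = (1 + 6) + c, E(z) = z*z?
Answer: 16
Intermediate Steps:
E(z) = z²
c = 9
p(r, T) = 16 (p(r, T) = (1 + 6) + 9 = 7 + 9 = 16)
g(1)*p(E(-5), 16) = 1*16 = 16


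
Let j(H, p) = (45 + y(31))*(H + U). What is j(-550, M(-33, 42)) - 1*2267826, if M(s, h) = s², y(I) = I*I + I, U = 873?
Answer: -1932875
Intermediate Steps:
y(I) = I + I² (y(I) = I² + I = I + I²)
j(H, p) = 905301 + 1037*H (j(H, p) = (45 + 31*(1 + 31))*(H + 873) = (45 + 31*32)*(873 + H) = (45 + 992)*(873 + H) = 1037*(873 + H) = 905301 + 1037*H)
j(-550, M(-33, 42)) - 1*2267826 = (905301 + 1037*(-550)) - 1*2267826 = (905301 - 570350) - 2267826 = 334951 - 2267826 = -1932875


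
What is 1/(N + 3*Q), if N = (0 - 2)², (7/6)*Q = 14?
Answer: 1/40 ≈ 0.025000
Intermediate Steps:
Q = 12 (Q = (6/7)*14 = 12)
N = 4 (N = (-2)² = 4)
1/(N + 3*Q) = 1/(4 + 3*12) = 1/(4 + 36) = 1/40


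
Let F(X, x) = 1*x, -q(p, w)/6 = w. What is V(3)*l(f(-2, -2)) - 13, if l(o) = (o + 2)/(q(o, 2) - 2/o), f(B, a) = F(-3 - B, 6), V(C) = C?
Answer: -553/37 ≈ -14.946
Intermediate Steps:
q(p, w) = -6*w
F(X, x) = x
f(B, a) = 6
l(o) = (2 + o)/(-12 - 2/o) (l(o) = (o + 2)/(-6*2 - 2/o) = (2 + o)/(-12 - 2/o))
V(3)*l(f(-2, -2)) - 13 = 3*(-1*6*(2 + 6)/(2 + 12*6)) - 13 = 3*(-1*6*8/(2 + 72)) - 13 = 3*(-1*6*8/74) - 13 = 3*(-1*6*1/74*8) - 13 = 3*(-24/37) - 13 = -72/37 - 13 = -553/37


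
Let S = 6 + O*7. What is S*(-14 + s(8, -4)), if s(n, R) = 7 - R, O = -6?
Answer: 108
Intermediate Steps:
S = -36 (S = 6 - 6*7 = 6 - 42 = -36)
S*(-14 + s(8, -4)) = -36*(-14 + (7 - 1*(-4))) = -36*(-14 + (7 + 4)) = -36*(-14 + 11) = -36*(-3) = 108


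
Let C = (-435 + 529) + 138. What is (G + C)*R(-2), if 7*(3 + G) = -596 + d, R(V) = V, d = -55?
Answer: -272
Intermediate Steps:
G = -96 (G = -3 + (-596 - 55)/7 = -3 + (⅐)*(-651) = -3 - 93 = -96)
C = 232 (C = 94 + 138 = 232)
(G + C)*R(-2) = (-96 + 232)*(-2) = 136*(-2) = -272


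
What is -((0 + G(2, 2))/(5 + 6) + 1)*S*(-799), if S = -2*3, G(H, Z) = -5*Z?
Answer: -4794/11 ≈ -435.82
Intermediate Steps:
S = -6
-((0 + G(2, 2))/(5 + 6) + 1)*S*(-799) = -((0 - 5*2)/(5 + 6) + 1)*(-6)*(-799) = -((0 - 10)/11 + 1)*(-6)*(-799) = -(-10*1/11 + 1)*(-6)*(-799) = -(-10/11 + 1)*(-6)*(-799) = -(1/11)*(-6)*(-799) = -(-6)*(-799)/11 = -1*4794/11 = -4794/11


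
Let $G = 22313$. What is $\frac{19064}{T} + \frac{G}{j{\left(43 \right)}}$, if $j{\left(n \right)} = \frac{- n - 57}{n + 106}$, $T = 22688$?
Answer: $- \frac{1178554029}{35450} \approx -33246.0$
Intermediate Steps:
$j{\left(n \right)} = \frac{-57 - n}{106 + n}$
$\frac{19064}{T} + \frac{G}{j{\left(43 \right)}} = \frac{19064}{22688} + \frac{22313}{\frac{1}{106 + 43} \left(-57 - 43\right)} = 19064 \cdot \frac{1}{22688} + \frac{22313}{\frac{1}{149} \left(-57 - 43\right)} = \frac{2383}{2836} + \frac{22313}{\frac{1}{149} \left(-100\right)} = \frac{2383}{2836} + \frac{22313}{- \frac{100}{149}} = \frac{2383}{2836} + 22313 \left(- \frac{149}{100}\right) = \frac{2383}{2836} - \frac{3324637}{100} = - \frac{1178554029}{35450}$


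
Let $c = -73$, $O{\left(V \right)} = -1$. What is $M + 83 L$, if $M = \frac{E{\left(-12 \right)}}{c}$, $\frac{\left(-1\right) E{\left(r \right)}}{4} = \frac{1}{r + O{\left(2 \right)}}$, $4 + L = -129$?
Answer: $- \frac{10476015}{949} \approx -11039.0$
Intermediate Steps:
$L = -133$ ($L = -4 - 129 = -133$)
$E{\left(r \right)} = - \frac{4}{-1 + r}$ ($E{\left(r \right)} = - \frac{4}{r - 1} = - \frac{4}{-1 + r}$)
$M = - \frac{4}{949}$ ($M = \frac{\left(-4\right) \frac{1}{-1 - 12}}{-73} = - \frac{4}{-13} \left(- \frac{1}{73}\right) = \left(-4\right) \left(- \frac{1}{13}\right) \left(- \frac{1}{73}\right) = \frac{4}{13} \left(- \frac{1}{73}\right) = - \frac{4}{949} \approx -0.004215$)
$M + 83 L = - \frac{4}{949} + 83 \left(-133\right) = - \frac{4}{949} - 11039 = - \frac{10476015}{949}$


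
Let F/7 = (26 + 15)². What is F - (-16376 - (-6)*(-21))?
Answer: 28269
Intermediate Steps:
F = 11767 (F = 7*(26 + 15)² = 7*41² = 7*1681 = 11767)
F - (-16376 - (-6)*(-21)) = 11767 - (-16376 - (-6)*(-21)) = 11767 - (-16376 - 1*126) = 11767 - (-16376 - 126) = 11767 - 1*(-16502) = 11767 + 16502 = 28269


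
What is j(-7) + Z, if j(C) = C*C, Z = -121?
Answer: -72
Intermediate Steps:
j(C) = C²
j(-7) + Z = (-7)² - 121 = 49 - 121 = -72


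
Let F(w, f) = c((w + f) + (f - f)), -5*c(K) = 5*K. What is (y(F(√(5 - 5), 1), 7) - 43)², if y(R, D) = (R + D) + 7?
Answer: 900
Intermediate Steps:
c(K) = -K
F(w, f) = -f - w (F(w, f) = -((w + f) + (f - f)) = -((f + w) + 0) = -(f + w) = -f - w)
y(R, D) = 7 + D + R (y(R, D) = (D + R) + 7 = 7 + D + R)
(y(F(√(5 - 5), 1), 7) - 43)² = ((7 + 7 + (-1*1 - √(5 - 5))) - 43)² = ((7 + 7 + (-1 - √0)) - 43)² = ((7 + 7 + (-1 - 1*0)) - 43)² = ((7 + 7 + (-1 + 0)) - 43)² = ((7 + 7 - 1) - 43)² = (13 - 43)² = (-30)² = 900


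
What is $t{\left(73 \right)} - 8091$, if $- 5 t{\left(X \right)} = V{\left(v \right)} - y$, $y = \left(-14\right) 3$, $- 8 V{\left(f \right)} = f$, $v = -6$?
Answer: $- \frac{161991}{20} \approx -8099.5$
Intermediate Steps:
$V{\left(f \right)} = - \frac{f}{8}$
$y = -42$
$t{\left(X \right)} = - \frac{171}{20}$ ($t{\left(X \right)} = - \frac{\left(- \frac{1}{8}\right) \left(-6\right) - -42}{5} = - \frac{\frac{3}{4} + 42}{5} = \left(- \frac{1}{5}\right) \frac{171}{4} = - \frac{171}{20}$)
$t{\left(73 \right)} - 8091 = - \frac{171}{20} - 8091 = - \frac{161991}{20}$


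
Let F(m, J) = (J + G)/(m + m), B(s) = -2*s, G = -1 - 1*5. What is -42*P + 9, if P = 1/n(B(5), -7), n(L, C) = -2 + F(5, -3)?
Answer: 681/29 ≈ 23.483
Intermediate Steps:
G = -6 (G = -1 - 5 = -6)
F(m, J) = (-6 + J)/(2*m) (F(m, J) = (J - 6)/(m + m) = (-6 + J)/((2*m)) = (-6 + J)*(1/(2*m)) = (-6 + J)/(2*m))
n(L, C) = -29/10 (n(L, C) = -2 + (1/2)*(-6 - 3)/5 = -2 + (1/2)*(1/5)*(-9) = -2 - 9/10 = -29/10)
P = -10/29 (P = 1/(-29/10) = -10/29 ≈ -0.34483)
-42*P + 9 = -42*(-10/29) + 9 = 420/29 + 9 = 681/29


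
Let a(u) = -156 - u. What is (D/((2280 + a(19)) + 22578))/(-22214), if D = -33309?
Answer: 33309/548308162 ≈ 6.0749e-5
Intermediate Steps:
(D/((2280 + a(19)) + 22578))/(-22214) = -33309/((2280 + (-156 - 1*19)) + 22578)/(-22214) = -33309/((2280 + (-156 - 19)) + 22578)*(-1/22214) = -33309/((2280 - 175) + 22578)*(-1/22214) = -33309/(2105 + 22578)*(-1/22214) = -33309/24683*(-1/22214) = 33309/548308162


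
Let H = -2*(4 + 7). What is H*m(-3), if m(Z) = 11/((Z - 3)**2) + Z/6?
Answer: 77/18 ≈ 4.2778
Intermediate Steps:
H = -22 (H = -2*11 = -22)
m(Z) = 11/(-3 + Z)**2 + Z/6 (m(Z) = 11/((-3 + Z)**2) + Z*(1/6) = 11/(-3 + Z)**2 + Z/6)
H*m(-3) = -22*(11/(-3 - 3)**2 + (1/6)*(-3)) = -22*(11/(-6)**2 - 1/2) = -22*(11*(1/36) - 1/2) = -22*(11/36 - 1/2) = -22*(-7/36) = 77/18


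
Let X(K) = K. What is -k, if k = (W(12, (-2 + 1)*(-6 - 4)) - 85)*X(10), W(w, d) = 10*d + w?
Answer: -270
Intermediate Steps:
W(w, d) = w + 10*d
k = 270 (k = ((12 + 10*((-2 + 1)*(-6 - 4))) - 85)*10 = ((12 + 10*(-1*(-10))) - 85)*10 = ((12 + 10*10) - 85)*10 = ((12 + 100) - 85)*10 = (112 - 85)*10 = 27*10 = 270)
-k = -1*270 = -270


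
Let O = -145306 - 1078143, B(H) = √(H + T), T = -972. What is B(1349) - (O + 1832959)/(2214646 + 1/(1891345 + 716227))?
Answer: -529780403240/1924949633171 + √377 ≈ 19.141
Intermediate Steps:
B(H) = √(-972 + H) (B(H) = √(H - 972) = √(-972 + H))
O = -1223449
B(1349) - (O + 1832959)/(2214646 + 1/(1891345 + 716227)) = √(-972 + 1349) - (-1223449 + 1832959)/(2214646 + 1/(1891345 + 716227)) = √377 - 609510/(2214646 + 1/2607572) = √377 - 609510/5774848899513/2607572 = √377 - 609510*2607572/5774848899513 = √377 - 1*529780403240/1924949633171 = √377 - 529780403240/1924949633171 = -529780403240/1924949633171 + √377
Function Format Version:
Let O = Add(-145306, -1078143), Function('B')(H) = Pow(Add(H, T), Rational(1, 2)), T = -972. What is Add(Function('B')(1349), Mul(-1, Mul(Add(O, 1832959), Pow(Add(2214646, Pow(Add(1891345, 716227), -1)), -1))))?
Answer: Add(Rational(-529780403240, 1924949633171), Pow(377, Rational(1, 2))) ≈ 19.141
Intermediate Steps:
Function('B')(H) = Pow(Add(-972, H), Rational(1, 2)) (Function('B')(H) = Pow(Add(H, -972), Rational(1, 2)) = Pow(Add(-972, H), Rational(1, 2)))
O = -1223449
Add(Function('B')(1349), Mul(-1, Mul(Add(O, 1832959), Pow(Add(2214646, Pow(Add(1891345, 716227), -1)), -1)))) = Add(Pow(Add(-972, 1349), Rational(1, 2)), Mul(-1, Mul(Add(-1223449, 1832959), Pow(Add(2214646, Pow(Add(1891345, 716227), -1)), -1)))) = Add(Pow(377, Rational(1, 2)), Mul(-1, Mul(609510, Pow(Add(2214646, Pow(2607572, -1)), -1)))) = Add(Pow(377, Rational(1, 2)), Mul(-1, Mul(609510, Pow(Add(2214646, Rational(1, 2607572)), -1)))) = Add(Pow(377, Rational(1, 2)), Mul(-1, Mul(609510, Pow(Rational(5774848899513, 2607572), -1)))) = Add(Pow(377, Rational(1, 2)), Mul(-1, Mul(609510, Rational(2607572, 5774848899513)))) = Add(Pow(377, Rational(1, 2)), Mul(-1, Rational(529780403240, 1924949633171))) = Add(Pow(377, Rational(1, 2)), Rational(-529780403240, 1924949633171)) = Add(Rational(-529780403240, 1924949633171), Pow(377, Rational(1, 2)))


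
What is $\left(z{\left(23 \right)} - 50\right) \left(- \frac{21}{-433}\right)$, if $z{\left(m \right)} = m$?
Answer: $- \frac{567}{433} \approx -1.3095$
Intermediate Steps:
$\left(z{\left(23 \right)} - 50\right) \left(- \frac{21}{-433}\right) = \left(23 - 50\right) \left(- \frac{21}{-433}\right) = - 27 \left(\left(-21\right) \left(- \frac{1}{433}\right)\right) = \left(-27\right) \frac{21}{433} = - \frac{567}{433}$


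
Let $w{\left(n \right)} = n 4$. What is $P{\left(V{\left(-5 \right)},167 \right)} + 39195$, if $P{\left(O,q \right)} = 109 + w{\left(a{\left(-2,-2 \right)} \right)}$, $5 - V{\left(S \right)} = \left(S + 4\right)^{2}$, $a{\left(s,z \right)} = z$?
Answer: $39296$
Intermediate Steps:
$V{\left(S \right)} = 5 - \left(4 + S\right)^{2}$ ($V{\left(S \right)} = 5 - \left(S + 4\right)^{2} = 5 - \left(4 + S\right)^{2}$)
$w{\left(n \right)} = 4 n$
$P{\left(O,q \right)} = 101$ ($P{\left(O,q \right)} = 109 + 4 \left(-2\right) = 109 - 8 = 101$)
$P{\left(V{\left(-5 \right)},167 \right)} + 39195 = 101 + 39195 = 39296$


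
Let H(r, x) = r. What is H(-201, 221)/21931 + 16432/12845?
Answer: 7301803/5749055 ≈ 1.2701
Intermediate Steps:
H(-201, 221)/21931 + 16432/12845 = -201/21931 + 16432/12845 = 7301803/5749055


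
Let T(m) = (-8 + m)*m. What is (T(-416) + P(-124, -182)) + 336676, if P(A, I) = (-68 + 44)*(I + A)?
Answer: 520404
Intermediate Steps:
P(A, I) = -24*A - 24*I (P(A, I) = -24*(A + I) = -24*A - 24*I)
T(m) = m*(-8 + m)
(T(-416) + P(-124, -182)) + 336676 = (-416*(-8 - 416) + (-24*(-124) - 24*(-182))) + 336676 = (-416*(-424) + (2976 + 4368)) + 336676 = (176384 + 7344) + 336676 = 183728 + 336676 = 520404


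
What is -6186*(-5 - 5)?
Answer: 61860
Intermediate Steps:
-6186*(-5 - 5) = -6186*(-10) = -3093*(-20) = 61860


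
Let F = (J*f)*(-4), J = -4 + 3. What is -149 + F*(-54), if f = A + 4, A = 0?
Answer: -1013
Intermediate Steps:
J = -1
f = 4 (f = 0 + 4 = 4)
F = 16 (F = -1*4*(-4) = -4*(-4) = 16)
-149 + F*(-54) = -149 + 16*(-54) = -149 - 864 = -1013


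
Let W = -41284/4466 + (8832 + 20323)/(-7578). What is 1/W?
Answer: -16921674/221528191 ≈ -0.076386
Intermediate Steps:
W = -221528191/16921674 (W = -41284*1/4466 + 29155*(-1/7578) = -20642/2233 - 29155/7578 = -221528191/16921674 ≈ -13.091)
1/W = 1/(-221528191/16921674) = -16921674/221528191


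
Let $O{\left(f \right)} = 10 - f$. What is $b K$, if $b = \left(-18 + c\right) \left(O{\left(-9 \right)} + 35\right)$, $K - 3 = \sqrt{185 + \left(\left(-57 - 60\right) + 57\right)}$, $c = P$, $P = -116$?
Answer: $-21708 - 36180 \sqrt{5} \approx -1.0261 \cdot 10^{5}$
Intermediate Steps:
$c = -116$
$K = 3 + 5 \sqrt{5}$ ($K = 3 + \sqrt{185 + \left(\left(-57 - 60\right) + 57\right)} = 3 + \sqrt{185 + \left(-117 + 57\right)} = 3 + \sqrt{185 - 60} = 3 + \sqrt{125} = 3 + 5 \sqrt{5} \approx 14.18$)
$b = -7236$ ($b = \left(-18 - 116\right) \left(\left(10 - -9\right) + 35\right) = - 134 \left(\left(10 + 9\right) + 35\right) = - 134 \left(19 + 35\right) = \left(-134\right) 54 = -7236$)
$b K = - 7236 \left(3 + 5 \sqrt{5}\right) = -21708 - 36180 \sqrt{5}$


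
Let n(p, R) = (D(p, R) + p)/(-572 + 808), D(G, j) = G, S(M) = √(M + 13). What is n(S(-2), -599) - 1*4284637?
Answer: -4284637 + √11/118 ≈ -4.2846e+6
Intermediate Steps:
S(M) = √(13 + M)
n(p, R) = p/118 (n(p, R) = (p + p)/(-572 + 808) = (2*p)/236 = (2*p)*(1/236) = p/118)
n(S(-2), -599) - 1*4284637 = √(13 - 2)/118 - 1*4284637 = √11/118 - 4284637 = -4284637 + √11/118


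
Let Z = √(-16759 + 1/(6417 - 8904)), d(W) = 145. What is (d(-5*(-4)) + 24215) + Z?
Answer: 24360 + I*√103657249758/2487 ≈ 24360.0 + 129.46*I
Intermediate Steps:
Z = I*√103657249758/2487 (Z = √(-16759 + 1/(-2487)) = √(-16759 - 1/2487) = √(-41679634/2487) = I*√103657249758/2487 ≈ 129.46*I)
(d(-5*(-4)) + 24215) + Z = (145 + 24215) + I*√103657249758/2487 = 24360 + I*√103657249758/2487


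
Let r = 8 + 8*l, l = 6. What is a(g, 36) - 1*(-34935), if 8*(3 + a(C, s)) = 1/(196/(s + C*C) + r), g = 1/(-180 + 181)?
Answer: 633806245/18144 ≈ 34932.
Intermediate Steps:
g = 1 (g = 1/1 = 1)
r = 56 (r = 8 + 8*6 = 8 + 48 = 56)
a(C, s) = -3 + 1/(8*(56 + 196/(s + C**2))) (a(C, s) = -3 + 1/(8*(196/(s + C*C) + 56)) = -3 + 1/(8*(196/(s + C**2) + 56)) = -3 + 1/(8*(56 + 196/(s + C**2))))
a(g, 36) - 1*(-34935) = (-4704 - 1343*36 - 1343*1**2)/(224*(7 + 2*36 + 2*1**2)) - 1*(-34935) = (-4704 - 48348 - 1343*1)/(224*(7 + 72 + 2*1)) + 34935 = (-4704 - 48348 - 1343)/(224*(7 + 72 + 2)) + 34935 = (1/224)*(-54395)/81 + 34935 = (1/224)*(1/81)*(-54395) + 34935 = -54395/18144 + 34935 = 633806245/18144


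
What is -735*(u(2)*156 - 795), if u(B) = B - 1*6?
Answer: 1042965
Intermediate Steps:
u(B) = -6 + B (u(B) = B - 6 = -6 + B)
-735*(u(2)*156 - 795) = -735*((-6 + 2)*156 - 795) = -735*(-4*156 - 795) = -735*(-624 - 795) = -735*(-1419) = 1042965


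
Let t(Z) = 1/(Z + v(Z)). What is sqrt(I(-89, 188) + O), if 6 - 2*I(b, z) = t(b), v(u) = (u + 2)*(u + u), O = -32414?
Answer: I*sqrt(30734393131990)/30794 ≈ 180.03*I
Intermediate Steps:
v(u) = 2*u*(2 + u) (v(u) = (2 + u)*(2*u) = 2*u*(2 + u))
t(Z) = 1/(Z + 2*Z*(2 + Z))
I(b, z) = 3 - 1/(2*b*(5 + 2*b))
sqrt(I(-89, 188) + O) = sqrt((1/2)*(-1 + 12*(-89)**2 + 30*(-89))/(-89*(5 + 2*(-89))) - 32414) = sqrt((1/2)*(-1/89)*(-1 + 12*7921 - 2670)/(5 - 178) - 32414) = sqrt((1/2)*(-1/89)*(-1 + 95052 - 2670)/(-173) - 32414) = sqrt((1/2)*(-1/89)*(-1/173)*92381 - 32414) = sqrt(92381/30794 - 32414) = sqrt(-998064335/30794) = I*sqrt(30734393131990)/30794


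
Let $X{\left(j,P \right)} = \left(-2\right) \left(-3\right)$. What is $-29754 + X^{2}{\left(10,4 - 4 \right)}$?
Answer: $-29718$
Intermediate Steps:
$X{\left(j,P \right)} = 6$
$-29754 + X^{2}{\left(10,4 - 4 \right)} = -29754 + 6^{2} = -29754 + 36 = -29718$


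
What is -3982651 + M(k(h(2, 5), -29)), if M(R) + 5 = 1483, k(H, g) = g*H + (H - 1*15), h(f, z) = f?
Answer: -3981173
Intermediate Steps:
k(H, g) = -15 + H + H*g (k(H, g) = H*g + (H - 15) = H*g + (-15 + H) = -15 + H + H*g)
M(R) = 1478 (M(R) = -5 + 1483 = 1478)
-3982651 + M(k(h(2, 5), -29)) = -3982651 + 1478 = -3981173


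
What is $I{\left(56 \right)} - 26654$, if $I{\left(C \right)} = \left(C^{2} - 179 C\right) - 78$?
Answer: $-33620$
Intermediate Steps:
$I{\left(C \right)} = -78 + C^{2} - 179 C$
$I{\left(56 \right)} - 26654 = \left(-78 + 56^{2} - 10024\right) - 26654 = \left(-78 + 3136 - 10024\right) - 26654 = -6966 - 26654 = -33620$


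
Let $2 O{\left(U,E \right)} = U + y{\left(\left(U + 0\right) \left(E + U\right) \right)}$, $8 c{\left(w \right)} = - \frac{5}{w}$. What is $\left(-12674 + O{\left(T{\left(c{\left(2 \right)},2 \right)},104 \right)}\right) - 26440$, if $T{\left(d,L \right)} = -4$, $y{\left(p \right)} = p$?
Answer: $-39316$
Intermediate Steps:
$c{\left(w \right)} = - \frac{5}{8 w}$ ($c{\left(w \right)} = \frac{\left(-5\right) \frac{1}{w}}{8} = - \frac{5}{8 w}$)
$O{\left(U,E \right)} = \frac{U}{2} + \frac{U \left(E + U\right)}{2}$ ($O{\left(U,E \right)} = \frac{U + \left(U + 0\right) \left(E + U\right)}{2} = \frac{U + U \left(E + U\right)}{2} = \frac{U}{2} + \frac{U \left(E + U\right)}{2}$)
$\left(-12674 + O{\left(T{\left(c{\left(2 \right)},2 \right)},104 \right)}\right) - 26440 = \left(-12674 + \frac{1}{2} \left(-4\right) \left(1 + 104 - 4\right)\right) - 26440 = \left(-12674 + \frac{1}{2} \left(-4\right) 101\right) - 26440 = \left(-12674 - 202\right) - 26440 = -12876 - 26440 = -39316$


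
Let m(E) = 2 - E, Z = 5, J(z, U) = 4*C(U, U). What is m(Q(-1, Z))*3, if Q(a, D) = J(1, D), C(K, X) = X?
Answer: -54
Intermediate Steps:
J(z, U) = 4*U
Q(a, D) = 4*D
m(Q(-1, Z))*3 = (2 - 4*5)*3 = (2 - 1*20)*3 = (2 - 20)*3 = -18*3 = -54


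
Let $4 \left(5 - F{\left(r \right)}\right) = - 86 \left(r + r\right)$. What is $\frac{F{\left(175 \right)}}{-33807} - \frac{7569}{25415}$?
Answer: $- \frac{149086711}{286401635} \approx -0.52055$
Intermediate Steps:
$F{\left(r \right)} = 5 + 43 r$ ($F{\left(r \right)} = 5 - \frac{\left(-86\right) \left(r + r\right)}{4} = 5 - \frac{\left(-86\right) 2 r}{4} = 5 - \frac{\left(-172\right) r}{4} = 5 + 43 r$)
$\frac{F{\left(175 \right)}}{-33807} - \frac{7569}{25415} = \frac{5 + 43 \cdot 175}{-33807} - \frac{7569}{25415} = \left(5 + 7525\right) \left(- \frac{1}{33807}\right) - \frac{7569}{25415} = 7530 \left(- \frac{1}{33807}\right) - \frac{7569}{25415} = - \frac{2510}{11269} - \frac{7569}{25415} = - \frac{149086711}{286401635}$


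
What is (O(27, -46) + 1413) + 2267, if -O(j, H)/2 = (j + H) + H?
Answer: 3810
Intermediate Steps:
O(j, H) = -4*H - 2*j (O(j, H) = -2*((j + H) + H) = -2*((H + j) + H) = -2*(j + 2*H) = -4*H - 2*j)
(O(27, -46) + 1413) + 2267 = ((-4*(-46) - 2*27) + 1413) + 2267 = ((184 - 54) + 1413) + 2267 = (130 + 1413) + 2267 = 1543 + 2267 = 3810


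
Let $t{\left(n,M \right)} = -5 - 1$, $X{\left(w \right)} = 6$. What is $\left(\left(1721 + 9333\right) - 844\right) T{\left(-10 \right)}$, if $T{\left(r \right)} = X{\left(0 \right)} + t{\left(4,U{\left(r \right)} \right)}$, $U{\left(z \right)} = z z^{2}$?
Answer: $0$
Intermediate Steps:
$U{\left(z \right)} = z^{3}$
$t{\left(n,M \right)} = -6$ ($t{\left(n,M \right)} = -5 + \left(-5 + 4\right) = -5 - 1 = -6$)
$T{\left(r \right)} = 0$ ($T{\left(r \right)} = 6 - 6 = 0$)
$\left(\left(1721 + 9333\right) - 844\right) T{\left(-10 \right)} = \left(\left(1721 + 9333\right) - 844\right) 0 = \left(11054 - 844\right) 0 = 10210 \cdot 0 = 0$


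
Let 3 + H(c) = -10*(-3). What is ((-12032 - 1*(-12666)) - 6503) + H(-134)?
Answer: -5842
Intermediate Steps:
H(c) = 27 (H(c) = -3 - 10*(-3) = -3 + 30 = 27)
((-12032 - 1*(-12666)) - 6503) + H(-134) = ((-12032 - 1*(-12666)) - 6503) + 27 = ((-12032 + 12666) - 6503) + 27 = (634 - 6503) + 27 = -5869 + 27 = -5842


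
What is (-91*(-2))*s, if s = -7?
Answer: -1274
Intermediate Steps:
(-91*(-2))*s = -91*(-2)*(-7) = -13*(-14)*(-7) = 182*(-7) = -1274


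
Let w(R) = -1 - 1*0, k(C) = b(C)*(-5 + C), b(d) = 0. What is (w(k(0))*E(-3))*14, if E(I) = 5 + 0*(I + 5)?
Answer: -70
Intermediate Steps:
k(C) = 0 (k(C) = 0*(-5 + C) = 0)
w(R) = -1 (w(R) = -1 + 0 = -1)
E(I) = 5 (E(I) = 5 + 0*(5 + I) = 5 + 0 = 5)
(w(k(0))*E(-3))*14 = -1*5*14 = -5*14 = -70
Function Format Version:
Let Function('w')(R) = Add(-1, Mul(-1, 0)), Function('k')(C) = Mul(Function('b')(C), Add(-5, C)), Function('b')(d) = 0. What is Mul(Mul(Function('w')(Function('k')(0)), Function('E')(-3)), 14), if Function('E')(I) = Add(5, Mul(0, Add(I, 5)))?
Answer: -70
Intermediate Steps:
Function('k')(C) = 0 (Function('k')(C) = Mul(0, Add(-5, C)) = 0)
Function('w')(R) = -1 (Function('w')(R) = Add(-1, 0) = -1)
Function('E')(I) = 5 (Function('E')(I) = Add(5, Mul(0, Add(5, I))) = Add(5, 0) = 5)
Mul(Mul(Function('w')(Function('k')(0)), Function('E')(-3)), 14) = Mul(Mul(-1, 5), 14) = Mul(-5, 14) = -70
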